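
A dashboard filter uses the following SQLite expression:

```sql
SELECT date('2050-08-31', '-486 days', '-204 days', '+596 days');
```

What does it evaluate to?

Applying '-486 days' to 2050-08-31: counting 486 days back gives 2049-05-02.
Applying '-204 days' to 2049-05-02: counting 204 days back gives 2048-10-10.
Applying '+596 days' to 2048-10-10: counting 596 days forward gives 2050-05-29.

2050-05-29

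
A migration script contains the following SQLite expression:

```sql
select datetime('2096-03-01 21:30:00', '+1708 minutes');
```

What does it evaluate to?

2096-03-03 01:58:00

1708 minutes = 28h 28m; +1708 minutes from 2096-03-01 21:30:00 is 2096-03-03 01:58:00 (crosses midnight).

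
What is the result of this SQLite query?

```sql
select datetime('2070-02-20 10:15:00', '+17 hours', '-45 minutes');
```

2070-02-21 02:30:00

+17 hours from 2070-02-20 10:15:00 is 2070-02-21 03:15:00 (crosses midnight).
-45 minutes from 2070-02-21 03:15:00 is 2070-02-21 02:30:00.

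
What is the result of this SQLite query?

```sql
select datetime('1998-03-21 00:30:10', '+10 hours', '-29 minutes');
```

+10 hours from 1998-03-21 00:30:10 is 1998-03-21 10:30:10.
-29 minutes from 1998-03-21 10:30:10 is 1998-03-21 10:01:10.

1998-03-21 10:01:10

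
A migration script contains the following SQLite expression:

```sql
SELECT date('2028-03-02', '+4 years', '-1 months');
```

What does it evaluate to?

2032-02-02

Adding +4 years to 2028-03-02 gives 2032-03-02.
Adding -1 month to 2032-03-02 gives 2032-02-02.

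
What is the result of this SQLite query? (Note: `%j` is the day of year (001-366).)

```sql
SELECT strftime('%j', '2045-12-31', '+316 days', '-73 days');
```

First apply '+316 days', '-73 days': 2045-12-31 → 2046-08-31.
Day-of-year for 2046-08-31: days since 2046-01-01 inclusive = 243, zero-padded to 243.

243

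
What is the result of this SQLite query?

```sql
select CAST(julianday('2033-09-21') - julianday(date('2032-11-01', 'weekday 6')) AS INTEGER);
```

319

`weekday 6` advances to the next Saturday; 2032-11-01 is a Monday, so it moves forward to 2032-11-06.
24 days remain in November 2032 after the 6th (30 − 6).
Full months from December 2032 through August 2033 contribute their day counts.
Then 21 days into September 2033.
Total: 24 + 31 + 31 + 28 + 31 + 30 + 31 + 30 + 31 + 31 + 21 = 319.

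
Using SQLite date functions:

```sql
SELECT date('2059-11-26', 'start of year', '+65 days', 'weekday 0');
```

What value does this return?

`start of year` rewinds 2059-11-26 to 2059-01-01.
Applying '+65 days' to 2059-01-01: counting 65 days forward gives 2059-03-07.
`weekday 0` advances to the next Sunday; 2059-03-07 is a Friday, so it moves forward to 2059-03-09.

2059-03-09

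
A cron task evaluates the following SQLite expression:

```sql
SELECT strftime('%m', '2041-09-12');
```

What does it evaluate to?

`%m` extracts the 2-digit month (01-12): 09.

09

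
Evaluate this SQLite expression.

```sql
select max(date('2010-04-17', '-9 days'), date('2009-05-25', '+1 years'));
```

date('2010-04-17', '-9 days') → 2010-04-08.
date('2009-05-25', '+1 years') → 2010-05-25.
Later of the two is 2010-05-25.

2010-05-25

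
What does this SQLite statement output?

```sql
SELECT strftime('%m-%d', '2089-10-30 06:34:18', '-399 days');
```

09-26

First apply '-399 days': 2089-10-30 06:34:18 → 2088-09-26 06:34:18.
`%m-%d` extracts the month-day: 09-26.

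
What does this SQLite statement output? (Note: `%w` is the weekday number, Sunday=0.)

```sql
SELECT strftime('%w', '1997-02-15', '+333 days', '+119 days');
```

First apply '+333 days', '+119 days': 1997-02-15 → 1998-05-13.
1998-05-13 is a Wednesday; with Sunday=0 that is 3.

3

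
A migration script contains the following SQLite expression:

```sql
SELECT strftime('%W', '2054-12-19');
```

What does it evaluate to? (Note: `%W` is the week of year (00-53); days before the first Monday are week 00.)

2054-12-19 is a Saturday. SQLite's %W counts Mondays since the year started; the result is 50.

50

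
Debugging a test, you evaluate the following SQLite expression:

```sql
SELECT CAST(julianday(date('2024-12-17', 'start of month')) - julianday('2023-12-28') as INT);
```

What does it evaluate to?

`start of month` rewinds 2024-12-17 to 2024-12-01.
3 days remain in December 2023 after the 28th (31 − 28).
Full months from January 2024 through November 2024 contribute their day counts.
Then 1 day into December 2024.
Total: 3 + 31 + 29 + 31 + 30 + 31 + 30 + 31 + 31 + 30 + 31 + 30 + 1 = 339.

339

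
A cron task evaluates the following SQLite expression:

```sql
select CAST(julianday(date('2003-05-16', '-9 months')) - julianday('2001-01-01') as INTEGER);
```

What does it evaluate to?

592

Adding -9 months to 2003-05-16 gives 2002-08-16.
30 days remain in January 2001 after the 1st (31 − 1).
Full months from February 2001 through July 2002 contribute their day counts.
Then 16 days into August 2002.
Total: 30 + 28 + 31 + 30 + 31 + 30 + 31 + 31 + 30 + 31 + 30 + 31 + 31 + 28 + 31 + 30 + 31 + 30 + 31 + 16 = 592.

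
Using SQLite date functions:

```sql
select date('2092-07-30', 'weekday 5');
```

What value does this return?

2092-08-01

`weekday 5` advances to the next Friday; 2092-07-30 is a Wednesday, so it moves forward to 2092-08-01.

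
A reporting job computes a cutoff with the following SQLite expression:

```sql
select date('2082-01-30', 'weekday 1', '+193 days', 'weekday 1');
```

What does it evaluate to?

`weekday 1` advances to the next Monday; 2082-01-30 is a Friday, so it moves forward to 2082-02-02.
Applying '+193 days' to 2082-02-02: counting 193 days forward gives 2082-08-14.
`weekday 1` advances to the next Monday; 2082-08-14 is a Friday, so it moves forward to 2082-08-17.

2082-08-17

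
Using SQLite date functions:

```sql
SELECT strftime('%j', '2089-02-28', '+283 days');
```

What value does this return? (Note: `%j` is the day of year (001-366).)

342

First apply '+283 days': 2089-02-28 → 2089-12-08.
Day-of-year for 2089-12-08: days since 2089-01-01 inclusive = 342, zero-padded to 342.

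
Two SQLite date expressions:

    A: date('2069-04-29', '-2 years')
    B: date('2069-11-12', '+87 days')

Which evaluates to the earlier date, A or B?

A

A = 2067-04-29.
B = 2070-02-07.
A is earlier.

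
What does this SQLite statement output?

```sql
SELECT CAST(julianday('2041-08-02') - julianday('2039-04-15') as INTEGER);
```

840

15 days remain in April 2039 after the 15th (30 − 15).
Full months from May 2039 through July 2041 contribute their day counts.
Then 2 days into August 2041.
Total: 15 + 31 + 30 + 31 + 31 + 30 + 31 + 30 + 31 + 31 + 29 + 31 + 30 + 31 + 30 + 31 + 31 + 30 + 31 + 30 + 31 + 31 + 28 + 31 + 30 + 31 + 30 + 31 + 2 = 840.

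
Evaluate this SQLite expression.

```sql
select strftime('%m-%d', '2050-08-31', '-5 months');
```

03-31

First apply '-5 months': 2050-08-31 → 2050-03-31.
`%m-%d` extracts the month-day: 03-31.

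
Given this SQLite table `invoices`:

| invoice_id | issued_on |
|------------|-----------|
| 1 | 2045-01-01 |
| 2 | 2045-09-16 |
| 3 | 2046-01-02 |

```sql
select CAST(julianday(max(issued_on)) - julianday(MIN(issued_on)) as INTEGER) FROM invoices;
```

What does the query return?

366

MIN = 2045-01-01, MAX = 2046-01-02.
30 days remain in January 2045 after the 1st (31 − 1).
Full months from February 2045 through December 2045 contribute their day counts.
Then 2 days into January 2046.
Total: 30 + 28 + 31 + 30 + 31 + 30 + 31 + 31 + 30 + 31 + 30 + 31 + 2 = 366.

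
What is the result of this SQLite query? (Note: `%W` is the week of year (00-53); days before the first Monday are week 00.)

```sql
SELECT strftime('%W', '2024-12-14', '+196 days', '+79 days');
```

First apply '+196 days', '+79 days': 2024-12-14 → 2025-09-15.
2025-09-15 is a Monday. SQLite's %W counts Mondays since the year started; the result is 37.

37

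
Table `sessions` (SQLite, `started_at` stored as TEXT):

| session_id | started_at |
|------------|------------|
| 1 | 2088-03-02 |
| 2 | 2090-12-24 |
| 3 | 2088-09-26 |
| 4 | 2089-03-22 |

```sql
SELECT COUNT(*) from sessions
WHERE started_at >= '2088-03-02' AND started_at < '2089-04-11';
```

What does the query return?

3

Rows in [2088-03-02, 2089-04-11): 2088-03-02, 2088-09-26, 2089-03-22 → 3 rows.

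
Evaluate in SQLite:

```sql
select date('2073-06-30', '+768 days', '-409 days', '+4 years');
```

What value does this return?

Applying '+768 days' to 2073-06-30: counting 768 days forward gives 2075-08-07.
Applying '-409 days' to 2075-08-07: counting 409 days back gives 2074-06-24.
Adding +4 years to 2074-06-24 gives 2078-06-24.

2078-06-24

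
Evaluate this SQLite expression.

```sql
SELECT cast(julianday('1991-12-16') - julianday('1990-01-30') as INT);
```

685

1 day remains in January 1990 after the 30th (31 − 30).
Full months from February 1990 through November 1991 contribute their day counts.
Then 16 days into December 1991.
Total: 1 + 28 + 31 + 30 + 31 + 30 + 31 + 31 + 30 + 31 + 30 + 31 + 31 + 28 + 31 + 30 + 31 + 30 + 31 + 31 + 30 + 31 + 30 + 16 = 685.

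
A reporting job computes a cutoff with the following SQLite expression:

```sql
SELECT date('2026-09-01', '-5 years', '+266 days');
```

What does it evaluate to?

2022-05-25

Adding -5 years to 2026-09-01 gives 2021-09-01.
Applying '+266 days' to 2021-09-01: counting 266 days forward gives 2022-05-25.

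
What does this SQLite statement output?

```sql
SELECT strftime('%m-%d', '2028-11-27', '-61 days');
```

09-27

First apply '-61 days': 2028-11-27 → 2028-09-27.
`%m-%d` extracts the month-day: 09-27.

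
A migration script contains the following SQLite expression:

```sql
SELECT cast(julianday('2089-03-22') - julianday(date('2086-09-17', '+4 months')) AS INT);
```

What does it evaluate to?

Adding +4 months to 2086-09-17 gives 2087-01-17.
14 days remain in January 2087 after the 17th (31 − 17).
Full months from February 2087 through February 2089 contribute their day counts.
Then 22 days into March 2089.
Total: 14 + 28 + 31 + 30 + 31 + 30 + 31 + 31 + 30 + 31 + 30 + 31 + 31 + 29 + 31 + 30 + 31 + 30 + 31 + 31 + 30 + 31 + 30 + 31 + 31 + 28 + 22 = 795.

795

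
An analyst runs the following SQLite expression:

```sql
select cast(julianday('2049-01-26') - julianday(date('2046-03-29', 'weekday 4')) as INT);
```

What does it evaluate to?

`weekday 4` advances to the next Thursday; 2046-03-29 is already a Thursday, so it stays at 2046-03-29.
2 days remain in March 2046 after the 29th (31 − 29).
Full months from April 2046 through December 2048 contribute their day counts.
Then 26 days into January 2049.
Total: 2 + 30 + 31 + 30 + 31 + 31 + 30 + 31 + 30 + 31 + 31 + 28 + 31 + 30 + 31 + 30 + 31 + 31 + 30 + 31 + 30 + 31 + 31 + 29 + 31 + 30 + 31 + 30 + 31 + 31 + 30 + 31 + 30 + 31 + 26 = 1034.

1034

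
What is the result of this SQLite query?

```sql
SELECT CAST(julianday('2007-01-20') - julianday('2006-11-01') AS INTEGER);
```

80

29 days remain in November 2006 after the 1st (30 − 1).
December 2006: 31 days.
Then 20 days into January 2007.
Total: 29 + 31 + 20 = 80.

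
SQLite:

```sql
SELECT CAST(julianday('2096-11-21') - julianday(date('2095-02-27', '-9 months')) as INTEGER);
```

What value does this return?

Adding -9 months to 2095-02-27 gives 2094-05-27.
4 days remain in May 2094 after the 27th (31 − 27).
Full months from June 2094 through October 2096 contribute their day counts.
Then 21 days into November 2096.
Total: 4 + 30 + 31 + 31 + 30 + 31 + 30 + 31 + 31 + 28 + 31 + 30 + 31 + 30 + 31 + 31 + 30 + 31 + 30 + 31 + 31 + 29 + 31 + 30 + 31 + 30 + 31 + 31 + 30 + 31 + 21 = 909.

909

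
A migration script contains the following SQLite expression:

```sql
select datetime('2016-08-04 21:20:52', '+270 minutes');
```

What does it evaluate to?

270 minutes = 4h 30m; +270 minutes from 2016-08-04 21:20:52 is 2016-08-05 01:50:52 (crosses midnight).

2016-08-05 01:50:52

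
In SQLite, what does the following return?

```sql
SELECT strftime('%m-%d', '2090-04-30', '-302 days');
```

First apply '-302 days': 2090-04-30 → 2089-07-02.
`%m-%d` extracts the month-day: 07-02.

07-02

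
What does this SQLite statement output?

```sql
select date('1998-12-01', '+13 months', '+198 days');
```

Adding +13 months to 1998-12-01 gives 2000-01-01.
Applying '+198 days' to 2000-01-01: counting 198 days forward gives 2000-07-17.

2000-07-17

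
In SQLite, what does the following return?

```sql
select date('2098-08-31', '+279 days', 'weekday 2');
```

Applying '+279 days' to 2098-08-31: counting 279 days forward gives 2099-06-06.
`weekday 2` advances to the next Tuesday; 2099-06-06 is a Saturday, so it moves forward to 2099-06-09.

2099-06-09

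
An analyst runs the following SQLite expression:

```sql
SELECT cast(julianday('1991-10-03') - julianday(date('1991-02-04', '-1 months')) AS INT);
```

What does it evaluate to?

Adding -1 month to 1991-02-04 gives 1991-01-04.
27 days remain in January 1991 after the 4th (31 − 4).
Full months from February 1991 through September 1991 contribute their day counts.
Then 3 days into October 1991.
Total: 27 + 28 + 31 + 30 + 31 + 30 + 31 + 31 + 30 + 3 = 272.

272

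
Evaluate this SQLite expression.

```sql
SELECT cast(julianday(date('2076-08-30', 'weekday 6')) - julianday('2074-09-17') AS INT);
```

719

`weekday 6` advances to the next Saturday; 2076-08-30 is a Sunday, so it moves forward to 2076-09-05.
13 days remain in September 2074 after the 17th (30 − 17).
Full months from October 2074 through August 2076 contribute their day counts.
Then 5 days into September 2076.
Total: 13 + 31 + 30 + 31 + 31 + 28 + 31 + 30 + 31 + 30 + 31 + 31 + 30 + 31 + 30 + 31 + 31 + 29 + 31 + 30 + 31 + 30 + 31 + 31 + 5 = 719.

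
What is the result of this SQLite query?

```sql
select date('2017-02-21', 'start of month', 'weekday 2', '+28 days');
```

`start of month` rewinds 2017-02-21 to 2017-02-01.
`weekday 2` advances to the next Tuesday; 2017-02-01 is a Wednesday, so it moves forward to 2017-02-07.
February 2017 has 28 days; 21 remain after the 7th, so 22 days reach 2017-03-01.
Advancing 6 more days within March lands on 2017-03-07.

2017-03-07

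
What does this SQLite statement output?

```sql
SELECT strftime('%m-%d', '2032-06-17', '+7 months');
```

First apply '+7 months': 2032-06-17 → 2033-01-17.
`%m-%d` extracts the month-day: 01-17.

01-17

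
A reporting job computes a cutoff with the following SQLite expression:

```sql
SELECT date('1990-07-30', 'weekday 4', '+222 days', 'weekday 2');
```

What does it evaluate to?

1991-03-12

`weekday 4` advances to the next Thursday; 1990-07-30 is a Monday, so it moves forward to 1990-08-02.
Applying '+222 days' to 1990-08-02: counting 222 days forward gives 1991-03-12.
`weekday 2` advances to the next Tuesday; 1991-03-12 is already a Tuesday, so it stays at 1991-03-12.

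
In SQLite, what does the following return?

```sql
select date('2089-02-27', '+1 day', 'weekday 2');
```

2089-03-01

Advancing 1 more day within February lands on 2089-02-28.
`weekday 2` advances to the next Tuesday; 2089-02-28 is a Monday, so it moves forward to 2089-03-01.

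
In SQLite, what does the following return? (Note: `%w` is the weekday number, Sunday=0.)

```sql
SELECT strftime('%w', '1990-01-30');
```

1990-01-30 is a Tuesday; with Sunday=0 that is 2.

2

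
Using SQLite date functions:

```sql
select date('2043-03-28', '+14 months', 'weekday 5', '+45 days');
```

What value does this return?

2044-07-18

Adding +14 months to 2043-03-28 gives 2044-05-28.
`weekday 5` advances to the next Friday; 2044-05-28 is a Saturday, so it moves forward to 2044-06-03.
Applying '+45 days' to 2044-06-03: counting 45 days forward gives 2044-07-18.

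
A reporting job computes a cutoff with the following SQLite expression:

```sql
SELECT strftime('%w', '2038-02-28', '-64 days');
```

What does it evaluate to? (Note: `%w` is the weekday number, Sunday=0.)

First apply '-64 days': 2038-02-28 → 2037-12-26.
2037-12-26 is a Saturday; with Sunday=0 that is 6.

6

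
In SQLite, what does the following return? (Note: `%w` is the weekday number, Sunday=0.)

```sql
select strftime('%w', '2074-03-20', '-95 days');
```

First apply '-95 days': 2074-03-20 → 2073-12-15.
2073-12-15 is a Friday; with Sunday=0 that is 5.

5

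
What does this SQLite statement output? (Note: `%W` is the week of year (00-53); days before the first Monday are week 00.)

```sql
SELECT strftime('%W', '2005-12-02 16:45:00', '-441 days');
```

First apply '-441 days': 2005-12-02 16:45:00 → 2004-09-17 16:45:00.
2004-09-17 is a Friday. SQLite's %W counts Mondays since the year started; the result is 37.

37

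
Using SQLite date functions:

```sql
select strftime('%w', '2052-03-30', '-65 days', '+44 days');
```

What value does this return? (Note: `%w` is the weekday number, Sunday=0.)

6

First apply '-65 days', '+44 days': 2052-03-30 → 2052-03-09.
2052-03-09 is a Saturday; with Sunday=0 that is 6.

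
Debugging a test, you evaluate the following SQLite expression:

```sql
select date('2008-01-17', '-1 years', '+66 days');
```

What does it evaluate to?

Adding -1 year to 2008-01-17 gives 2007-01-17.
Applying '+66 days' to 2007-01-17: counting 66 days forward gives 2007-03-24.

2007-03-24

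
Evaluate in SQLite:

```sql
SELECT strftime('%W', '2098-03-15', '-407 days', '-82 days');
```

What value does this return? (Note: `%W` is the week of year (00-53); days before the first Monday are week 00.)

First apply '-407 days', '-82 days': 2098-03-15 → 2096-11-11.
2096-11-11 is a Sunday. SQLite's %W counts Mondays since the year started; the result is 45.

45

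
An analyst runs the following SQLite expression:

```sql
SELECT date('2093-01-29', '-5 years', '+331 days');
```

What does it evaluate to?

2088-12-25

Adding -5 years to 2093-01-29 gives 2088-01-29.
Applying '+331 days' to 2088-01-29: counting 331 days forward gives 2088-12-25.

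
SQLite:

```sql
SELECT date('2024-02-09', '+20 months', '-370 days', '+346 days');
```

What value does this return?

2025-09-15

Adding +20 months to 2024-02-09 gives 2025-10-09.
Applying '-370 days' to 2025-10-09: counting 370 days back gives 2024-10-04.
Applying '+346 days' to 2024-10-04: counting 346 days forward gives 2025-09-15.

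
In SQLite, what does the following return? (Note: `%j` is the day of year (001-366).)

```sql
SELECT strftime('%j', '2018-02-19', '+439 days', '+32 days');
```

156

First apply '+439 days', '+32 days': 2018-02-19 → 2019-06-05.
Day-of-year for 2019-06-05: days since 2019-01-01 inclusive = 156, zero-padded to 156.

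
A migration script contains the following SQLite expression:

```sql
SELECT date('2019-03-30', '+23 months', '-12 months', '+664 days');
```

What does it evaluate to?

2021-12-26

Adding +23 months to 2019-03-30 targets 2021-02-30. February 2021 has only 28 days, so SQLite normalizes the 2-day overflow forward to 2021-03-02.
Adding -12 months to 2021-03-02 gives 2020-03-02.
Applying '+664 days' to 2020-03-02: counting 664 days forward gives 2021-12-26.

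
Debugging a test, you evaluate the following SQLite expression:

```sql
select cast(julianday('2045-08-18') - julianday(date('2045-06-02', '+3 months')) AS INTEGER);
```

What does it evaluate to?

-15

Adding +3 months to 2045-06-02 gives 2045-09-02.
13 days remain in August 2045 after the 18th (31 − 18).
Then 2 days into September 2045.
Total: 13 + 2 = 15.
The subtraction is earlier − later, so the result is −15 → -15.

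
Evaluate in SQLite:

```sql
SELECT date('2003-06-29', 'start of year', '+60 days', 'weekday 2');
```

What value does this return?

`start of year` rewinds 2003-06-29 to 2003-01-01.
Applying '+60 days' to 2003-01-01: counting 60 days forward gives 2003-03-02.
`weekday 2` advances to the next Tuesday; 2003-03-02 is a Sunday, so it moves forward to 2003-03-04.

2003-03-04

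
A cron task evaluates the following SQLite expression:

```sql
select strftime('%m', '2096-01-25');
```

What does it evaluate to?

`%m` extracts the 2-digit month (01-12): 01.

01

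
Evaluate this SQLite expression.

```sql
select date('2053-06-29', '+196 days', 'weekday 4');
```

Applying '+196 days' to 2053-06-29: counting 196 days forward gives 2054-01-11.
`weekday 4` advances to the next Thursday; 2054-01-11 is a Sunday, so it moves forward to 2054-01-15.

2054-01-15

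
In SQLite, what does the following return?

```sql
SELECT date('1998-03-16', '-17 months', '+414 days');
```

Adding -17 months to 1998-03-16 gives 1996-10-16.
Applying '+414 days' to 1996-10-16: counting 414 days forward gives 1997-12-04.

1997-12-04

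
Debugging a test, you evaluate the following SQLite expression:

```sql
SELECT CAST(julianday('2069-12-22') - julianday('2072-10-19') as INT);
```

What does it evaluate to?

9 days remain in December 2069 after the 22nd (31 − 22).
Full months from January 2070 through September 2072 contribute their day counts.
Then 19 days into October 2072.
Total: 9 + 31 + 28 + 31 + 30 + 31 + 30 + 31 + 31 + 30 + 31 + 30 + 31 + 31 + 28 + 31 + 30 + 31 + 30 + 31 + 31 + 30 + 31 + 30 + 31 + 31 + 29 + 31 + 30 + 31 + 30 + 31 + 31 + 30 + 19 = 1032.
The subtraction is earlier − later, so the result is −1032 → -1032.

-1032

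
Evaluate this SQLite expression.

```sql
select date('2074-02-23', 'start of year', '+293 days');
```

2074-10-21

`start of year` rewinds 2074-02-23 to 2074-01-01.
Applying '+293 days' to 2074-01-01: counting 293 days forward gives 2074-10-21.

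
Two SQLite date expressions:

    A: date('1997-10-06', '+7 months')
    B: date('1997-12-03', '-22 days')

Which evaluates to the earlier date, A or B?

B

A = 1998-05-06.
B = 1997-11-11.
B is earlier.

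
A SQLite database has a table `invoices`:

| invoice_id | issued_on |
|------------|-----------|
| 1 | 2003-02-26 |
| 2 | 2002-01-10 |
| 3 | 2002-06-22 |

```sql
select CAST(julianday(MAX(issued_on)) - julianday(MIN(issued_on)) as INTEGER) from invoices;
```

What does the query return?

MIN = 2002-01-10, MAX = 2003-02-26.
21 days remain in January 2002 after the 10th (31 − 10).
Full months from February 2002 through January 2003 contribute their day counts.
Then 26 days into February 2003.
Total: 21 + 28 + 31 + 30 + 31 + 30 + 31 + 31 + 30 + 31 + 30 + 31 + 31 + 26 = 412.

412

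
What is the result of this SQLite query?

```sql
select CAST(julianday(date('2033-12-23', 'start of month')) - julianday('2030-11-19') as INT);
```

`start of month` rewinds 2033-12-23 to 2033-12-01.
11 days remain in November 2030 after the 19th (30 − 19).
Full months from December 2030 through November 2033 contribute their day counts.
Then 1 day into December 2033.
Total: 11 + 31 + 31 + 28 + 31 + 30 + 31 + 30 + 31 + 31 + 30 + 31 + 30 + 31 + 31 + 29 + 31 + 30 + 31 + 30 + 31 + 31 + 30 + 31 + 30 + 31 + 31 + 28 + 31 + 30 + 31 + 30 + 31 + 31 + 30 + 31 + 30 + 1 = 1108.

1108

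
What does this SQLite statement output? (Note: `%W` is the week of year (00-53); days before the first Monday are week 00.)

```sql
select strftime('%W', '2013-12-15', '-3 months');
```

First apply '-3 months': 2013-12-15 → 2013-09-15.
2013-09-15 is a Sunday. SQLite's %W counts Mondays since the year started; the result is 36.

36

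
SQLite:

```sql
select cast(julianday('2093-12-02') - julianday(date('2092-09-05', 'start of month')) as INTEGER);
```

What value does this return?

`start of month` rewinds 2092-09-05 to 2092-09-01.
29 days remain in September 2092 after the 1st (30 − 1).
Full months from October 2092 through November 2093 contribute their day counts.
Then 2 days into December 2093.
Total: 29 + 31 + 30 + 31 + 31 + 28 + 31 + 30 + 31 + 30 + 31 + 31 + 30 + 31 + 30 + 2 = 457.

457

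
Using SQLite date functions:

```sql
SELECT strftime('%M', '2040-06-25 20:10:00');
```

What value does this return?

`%M` extracts the 2-digit minute: 10.

10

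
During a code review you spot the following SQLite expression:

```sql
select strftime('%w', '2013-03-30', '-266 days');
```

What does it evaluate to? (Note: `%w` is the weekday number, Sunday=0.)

First apply '-266 days': 2013-03-30 → 2012-07-07.
2012-07-07 is a Saturday; with Sunday=0 that is 6.

6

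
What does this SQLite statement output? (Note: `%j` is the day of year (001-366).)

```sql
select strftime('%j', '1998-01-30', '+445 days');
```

First apply '+445 days': 1998-01-30 → 1999-04-20.
Day-of-year for 1999-04-20: days since 1999-01-01 inclusive = 110, zero-padded to 110.

110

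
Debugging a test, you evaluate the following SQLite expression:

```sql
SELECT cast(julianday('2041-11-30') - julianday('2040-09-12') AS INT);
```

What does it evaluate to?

444

18 days remain in September 2040 after the 12th (30 − 12).
Full months from October 2040 through October 2041 contribute their day counts.
Then 30 days into November 2041.
Total: 18 + 31 + 30 + 31 + 31 + 28 + 31 + 30 + 31 + 30 + 31 + 31 + 30 + 31 + 30 = 444.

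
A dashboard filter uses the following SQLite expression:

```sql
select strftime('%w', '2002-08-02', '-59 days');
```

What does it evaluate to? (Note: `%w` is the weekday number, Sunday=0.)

First apply '-59 days': 2002-08-02 → 2002-06-04.
2002-06-04 is a Tuesday; with Sunday=0 that is 2.

2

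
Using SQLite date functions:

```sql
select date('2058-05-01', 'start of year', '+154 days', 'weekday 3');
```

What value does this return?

`start of year` rewinds 2058-05-01 to 2058-01-01.
Applying '+154 days' to 2058-01-01: counting 154 days forward gives 2058-06-04.
`weekday 3` advances to the next Wednesday; 2058-06-04 is a Tuesday, so it moves forward to 2058-06-05.

2058-06-05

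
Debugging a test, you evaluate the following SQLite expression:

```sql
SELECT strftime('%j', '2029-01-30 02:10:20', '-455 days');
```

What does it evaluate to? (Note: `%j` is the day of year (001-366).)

306

First apply '-455 days': 2029-01-30 02:10:20 → 2027-11-02 02:10:20.
Day-of-year for 2027-11-02: days since 2027-01-01 inclusive = 306, zero-padded to 306.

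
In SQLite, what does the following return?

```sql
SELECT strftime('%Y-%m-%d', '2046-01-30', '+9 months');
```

First apply '+9 months': 2046-01-30 → 2046-10-30.
`%Y-%m-%d` extracts the ISO date: 2046-10-30.

2046-10-30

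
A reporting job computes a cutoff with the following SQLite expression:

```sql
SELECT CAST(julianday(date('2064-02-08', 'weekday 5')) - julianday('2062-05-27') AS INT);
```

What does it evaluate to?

622

`weekday 5` advances to the next Friday; 2064-02-08 is already a Friday, so it stays at 2064-02-08.
4 days remain in May 2062 after the 27th (31 − 27).
Full months from June 2062 through January 2064 contribute their day counts.
Then 8 days into February 2064.
Total: 4 + 30 + 31 + 31 + 30 + 31 + 30 + 31 + 31 + 28 + 31 + 30 + 31 + 30 + 31 + 31 + 30 + 31 + 30 + 31 + 31 + 8 = 622.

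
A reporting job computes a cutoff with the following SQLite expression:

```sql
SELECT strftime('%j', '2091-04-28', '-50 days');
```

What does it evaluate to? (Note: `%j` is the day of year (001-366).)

068

First apply '-50 days': 2091-04-28 → 2091-03-09.
Day-of-year for 2091-03-09: days since 2091-01-01 inclusive = 68, zero-padded to 068.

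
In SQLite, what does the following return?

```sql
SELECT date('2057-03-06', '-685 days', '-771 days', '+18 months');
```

Applying '-685 days' to 2057-03-06: counting 685 days back gives 2055-04-21.
Applying '-771 days' to 2055-04-21: counting 771 days back gives 2053-03-11.
Adding +18 months to 2053-03-11 gives 2054-09-11.

2054-09-11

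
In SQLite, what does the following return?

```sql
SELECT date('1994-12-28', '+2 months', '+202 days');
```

Adding +2 months to 1994-12-28 gives 1995-02-28.
Applying '+202 days' to 1995-02-28: counting 202 days forward gives 1995-09-18.

1995-09-18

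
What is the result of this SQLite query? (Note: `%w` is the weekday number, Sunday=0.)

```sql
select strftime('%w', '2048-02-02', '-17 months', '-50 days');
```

6

First apply '-17 months', '-50 days': 2048-02-02 → 2046-07-14.
2046-07-14 is a Saturday; with Sunday=0 that is 6.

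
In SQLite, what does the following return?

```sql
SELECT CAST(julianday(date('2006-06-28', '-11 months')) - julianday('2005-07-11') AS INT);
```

Adding -11 months to 2006-06-28 gives 2005-07-28.
Both dates are in July 2005: 28 − 11 = 17.

17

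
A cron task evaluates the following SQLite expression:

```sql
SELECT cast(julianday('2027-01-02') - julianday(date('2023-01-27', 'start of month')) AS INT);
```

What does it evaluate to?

1462

`start of month` rewinds 2023-01-27 to 2023-01-01.
30 days remain in January 2023 after the 1st (31 − 1).
Full months from February 2023 through December 2026 contribute their day counts.
Then 2 days into January 2027.
Total: 30 + 28 + 31 + 30 + 31 + 30 + 31 + 31 + 30 + 31 + 30 + 31 + 31 + 29 + 31 + 30 + 31 + 30 + 31 + 31 + 30 + 31 + 30 + 31 + 31 + 28 + 31 + 30 + 31 + 30 + 31 + 31 + 30 + 31 + 30 + 31 + 31 + 28 + 31 + 30 + 31 + 30 + 31 + 31 + 30 + 31 + 30 + 31 + 2 = 1462.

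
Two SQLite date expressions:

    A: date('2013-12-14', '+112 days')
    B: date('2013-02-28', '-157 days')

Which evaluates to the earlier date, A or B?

B

A = 2014-04-05.
B = 2012-09-24.
B is earlier.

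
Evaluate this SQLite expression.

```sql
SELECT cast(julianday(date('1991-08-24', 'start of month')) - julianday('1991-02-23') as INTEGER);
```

159

`start of month` rewinds 1991-08-24 to 1991-08-01.
5 days remain in February 1991 after the 23rd (28 − 23).
March 1991: 31 days.
April 1991: 30 days.
May 1991: 31 days.
June 1991: 30 days.
July 1991: 31 days.
Then 1 day into August 1991.
Total: 5 + 31 + 30 + 31 + 30 + 31 + 1 = 159.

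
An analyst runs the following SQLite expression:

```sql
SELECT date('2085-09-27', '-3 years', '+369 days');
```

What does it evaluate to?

Adding -3 years to 2085-09-27 gives 2082-09-27.
Applying '+369 days' to 2082-09-27: counting 369 days forward gives 2083-10-01.

2083-10-01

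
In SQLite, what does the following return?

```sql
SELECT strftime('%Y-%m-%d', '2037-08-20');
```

2037-08-20

`%Y-%m-%d` extracts the ISO date: 2037-08-20.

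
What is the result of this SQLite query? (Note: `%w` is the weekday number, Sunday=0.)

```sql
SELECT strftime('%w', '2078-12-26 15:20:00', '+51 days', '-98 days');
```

First apply '+51 days', '-98 days': 2078-12-26 15:20:00 → 2078-11-09 15:20:00.
2078-11-09 is a Wednesday; with Sunday=0 that is 3.

3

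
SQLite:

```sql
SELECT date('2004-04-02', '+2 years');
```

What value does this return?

Adding +2 years to 2004-04-02 gives 2006-04-02.

2006-04-02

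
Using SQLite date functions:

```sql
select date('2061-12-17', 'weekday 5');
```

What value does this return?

`weekday 5` advances to the next Friday; 2061-12-17 is a Saturday, so it moves forward to 2061-12-23.

2061-12-23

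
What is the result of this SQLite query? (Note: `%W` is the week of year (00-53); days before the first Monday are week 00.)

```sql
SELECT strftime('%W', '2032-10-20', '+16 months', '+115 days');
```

24

First apply '+16 months', '+115 days': 2032-10-20 → 2034-06-15.
2034-06-15 is a Thursday. SQLite's %W counts Mondays since the year started; the result is 24.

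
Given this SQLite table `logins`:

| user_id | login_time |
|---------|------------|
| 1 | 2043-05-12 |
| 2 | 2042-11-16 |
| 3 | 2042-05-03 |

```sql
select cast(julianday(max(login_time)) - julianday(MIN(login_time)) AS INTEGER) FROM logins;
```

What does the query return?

MIN = 2042-05-03, MAX = 2043-05-12.
28 days remain in May 2042 after the 3rd (31 − 3).
Full months from June 2042 through April 2043 contribute their day counts.
Then 12 days into May 2043.
Total: 28 + 30 + 31 + 31 + 30 + 31 + 30 + 31 + 31 + 28 + 31 + 30 + 12 = 374.

374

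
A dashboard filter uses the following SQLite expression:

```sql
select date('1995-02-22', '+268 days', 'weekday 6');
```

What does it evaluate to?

Applying '+268 days' to 1995-02-22: counting 268 days forward gives 1995-11-17.
`weekday 6` advances to the next Saturday; 1995-11-17 is a Friday, so it moves forward to 1995-11-18.

1995-11-18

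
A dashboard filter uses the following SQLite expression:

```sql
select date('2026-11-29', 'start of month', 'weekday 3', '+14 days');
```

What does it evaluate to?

2026-11-18

`start of month` rewinds 2026-11-29 to 2026-11-01.
`weekday 3` advances to the next Wednesday; 2026-11-01 is a Sunday, so it moves forward to 2026-11-04.
Advancing 14 more days within November lands on 2026-11-18.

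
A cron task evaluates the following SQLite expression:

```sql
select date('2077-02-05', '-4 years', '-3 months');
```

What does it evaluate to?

2072-11-05

Adding -4 years to 2077-02-05 gives 2073-02-05.
Adding -3 months to 2073-02-05 gives 2072-11-05.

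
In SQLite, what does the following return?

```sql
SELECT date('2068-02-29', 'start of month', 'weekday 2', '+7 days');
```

`start of month` rewinds 2068-02-29 to 2068-02-01.
`weekday 2` advances to the next Tuesday; 2068-02-01 is a Wednesday, so it moves forward to 2068-02-07.
Advancing 7 more days within February lands on 2068-02-14.

2068-02-14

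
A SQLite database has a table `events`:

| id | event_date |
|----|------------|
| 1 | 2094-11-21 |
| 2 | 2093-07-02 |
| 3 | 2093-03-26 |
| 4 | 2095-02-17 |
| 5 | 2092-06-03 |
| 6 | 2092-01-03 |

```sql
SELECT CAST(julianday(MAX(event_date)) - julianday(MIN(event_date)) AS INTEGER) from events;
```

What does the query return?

1141

MIN = 2092-01-03, MAX = 2095-02-17.
28 days remain in January 2092 after the 3rd (31 − 3).
Full months from February 2092 through January 2095 contribute their day counts.
Then 17 days into February 2095.
Total: 28 + 29 + 31 + 30 + 31 + 30 + 31 + 31 + 30 + 31 + 30 + 31 + 31 + 28 + 31 + 30 + 31 + 30 + 31 + 31 + 30 + 31 + 30 + 31 + 31 + 28 + 31 + 30 + 31 + 30 + 31 + 31 + 30 + 31 + 30 + 31 + 31 + 17 = 1141.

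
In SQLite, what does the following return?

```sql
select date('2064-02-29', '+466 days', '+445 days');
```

Applying '+466 days' to 2064-02-29: counting 466 days forward gives 2065-06-09.
Applying '+445 days' to 2065-06-09: counting 445 days forward gives 2066-08-28.

2066-08-28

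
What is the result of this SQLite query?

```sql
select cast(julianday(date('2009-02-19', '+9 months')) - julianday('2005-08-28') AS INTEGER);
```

Adding +9 months to 2009-02-19 gives 2009-11-19.
3 days remain in August 2005 after the 28th (31 − 28).
Full months from September 2005 through October 2009 contribute their day counts.
Then 19 days into November 2009.
Total: 3 + 30 + 31 + 30 + 31 + 31 + 28 + 31 + 30 + 31 + 30 + 31 + 31 + 30 + 31 + 30 + 31 + 31 + 28 + 31 + 30 + 31 + 30 + 31 + 31 + 30 + 31 + 30 + 31 + 31 + 29 + 31 + 30 + 31 + 30 + 31 + 31 + 30 + 31 + 30 + 31 + 31 + 28 + 31 + 30 + 31 + 30 + 31 + 31 + 30 + 31 + 19 = 1544.

1544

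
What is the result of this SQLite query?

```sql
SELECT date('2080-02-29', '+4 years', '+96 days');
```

2084-06-04

Adding +4 years to 2080-02-29 gives 2084-02-29.
Applying '+96 days' to 2084-02-29: counting 96 days forward gives 2084-06-04.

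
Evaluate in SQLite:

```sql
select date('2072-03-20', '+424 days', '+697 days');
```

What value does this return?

2075-04-15

Applying '+424 days' to 2072-03-20: counting 424 days forward gives 2073-05-18.
Applying '+697 days' to 2073-05-18: counting 697 days forward gives 2075-04-15.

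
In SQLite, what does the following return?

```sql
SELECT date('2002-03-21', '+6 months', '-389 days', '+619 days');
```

2003-05-09

Adding +6 months to 2002-03-21 gives 2002-09-21.
Applying '-389 days' to 2002-09-21: counting 389 days back gives 2001-08-28.
Applying '+619 days' to 2001-08-28: counting 619 days forward gives 2003-05-09.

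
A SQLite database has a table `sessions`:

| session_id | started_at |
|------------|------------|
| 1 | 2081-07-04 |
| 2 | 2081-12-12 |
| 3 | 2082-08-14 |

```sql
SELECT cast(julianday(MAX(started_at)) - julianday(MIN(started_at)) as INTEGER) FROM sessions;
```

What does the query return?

406

MIN = 2081-07-04, MAX = 2082-08-14.
27 days remain in July 2081 after the 4th (31 − 4).
Full months from August 2081 through July 2082 contribute their day counts.
Then 14 days into August 2082.
Total: 27 + 31 + 30 + 31 + 30 + 31 + 31 + 28 + 31 + 30 + 31 + 30 + 31 + 14 = 406.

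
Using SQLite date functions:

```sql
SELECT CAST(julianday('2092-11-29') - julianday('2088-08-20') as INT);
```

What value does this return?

11 days remain in August 2088 after the 20th (31 − 20).
Full months from September 2088 through October 2092 contribute their day counts.
Then 29 days into November 2092.
Total: 11 + 30 + 31 + 30 + 31 + 31 + 28 + 31 + 30 + 31 + 30 + 31 + 31 + 30 + 31 + 30 + 31 + 31 + 28 + 31 + 30 + 31 + 30 + 31 + 31 + 30 + 31 + 30 + 31 + 31 + 28 + 31 + 30 + 31 + 30 + 31 + 31 + 30 + 31 + 30 + 31 + 31 + 29 + 31 + 30 + 31 + 30 + 31 + 31 + 30 + 31 + 29 = 1562.

1562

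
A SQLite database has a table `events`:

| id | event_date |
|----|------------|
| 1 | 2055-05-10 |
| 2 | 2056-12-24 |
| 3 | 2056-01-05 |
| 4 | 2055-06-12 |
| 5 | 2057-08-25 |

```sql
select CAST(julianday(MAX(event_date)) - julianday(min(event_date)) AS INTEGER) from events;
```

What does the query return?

MIN = 2055-05-10, MAX = 2057-08-25.
21 days remain in May 2055 after the 10th (31 − 10).
Full months from June 2055 through July 2057 contribute their day counts.
Then 25 days into August 2057.
Total: 21 + 30 + 31 + 31 + 30 + 31 + 30 + 31 + 31 + 29 + 31 + 30 + 31 + 30 + 31 + 31 + 30 + 31 + 30 + 31 + 31 + 28 + 31 + 30 + 31 + 30 + 31 + 25 = 838.

838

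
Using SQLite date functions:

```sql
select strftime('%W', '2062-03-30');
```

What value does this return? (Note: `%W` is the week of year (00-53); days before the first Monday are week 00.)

13

2062-03-30 is a Thursday. SQLite's %W counts Mondays since the year started; the result is 13.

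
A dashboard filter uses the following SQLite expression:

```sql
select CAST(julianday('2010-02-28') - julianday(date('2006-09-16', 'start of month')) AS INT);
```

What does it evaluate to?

`start of month` rewinds 2006-09-16 to 2006-09-01.
29 days remain in September 2006 after the 1st (30 − 1).
Full months from October 2006 through January 2010 contribute their day counts.
Then 28 days into February 2010.
Total: 29 + 31 + 30 + 31 + 31 + 28 + 31 + 30 + 31 + 30 + 31 + 31 + 30 + 31 + 30 + 31 + 31 + 29 + 31 + 30 + 31 + 30 + 31 + 31 + 30 + 31 + 30 + 31 + 31 + 28 + 31 + 30 + 31 + 30 + 31 + 31 + 30 + 31 + 30 + 31 + 31 + 28 = 1276.

1276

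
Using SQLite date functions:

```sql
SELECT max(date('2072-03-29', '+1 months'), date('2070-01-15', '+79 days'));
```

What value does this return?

date('2072-03-29', '+1 months') → 2072-04-29.
date('2070-01-15', '+79 days') → 2070-04-04.
Later of the two is 2072-04-29.

2072-04-29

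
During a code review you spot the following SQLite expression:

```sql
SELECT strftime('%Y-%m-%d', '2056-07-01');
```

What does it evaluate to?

2056-07-01

`%Y-%m-%d` extracts the ISO date: 2056-07-01.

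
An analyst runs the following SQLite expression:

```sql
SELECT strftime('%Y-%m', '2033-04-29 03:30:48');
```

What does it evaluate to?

2033-04

`%Y-%m` extracts the year-month: 2033-04.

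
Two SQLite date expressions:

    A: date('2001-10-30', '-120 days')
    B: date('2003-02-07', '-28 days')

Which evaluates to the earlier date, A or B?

A = 2001-07-02.
B = 2003-01-10.
A is earlier.

A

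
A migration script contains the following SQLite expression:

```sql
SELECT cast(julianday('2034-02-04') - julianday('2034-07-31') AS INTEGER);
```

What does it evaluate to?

-177

24 days remain in February 2034 after the 4th (28 − 4).
March 2034: 31 days.
April 2034: 30 days.
May 2034: 31 days.
June 2034: 30 days.
Then 31 days into July 2034.
Total: 24 + 31 + 30 + 31 + 30 + 31 = 177.
The subtraction is earlier − later, so the result is −177 → -177.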